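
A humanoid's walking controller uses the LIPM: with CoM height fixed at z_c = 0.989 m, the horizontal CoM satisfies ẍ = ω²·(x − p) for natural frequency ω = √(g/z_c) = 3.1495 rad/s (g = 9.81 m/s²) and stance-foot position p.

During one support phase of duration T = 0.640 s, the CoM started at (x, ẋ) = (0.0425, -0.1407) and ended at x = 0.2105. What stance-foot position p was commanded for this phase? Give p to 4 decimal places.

p = -0.0755

ωT = 3.1495·0.640 = 2.015680; cosh(ωT) = 3.819530, sinh(ωT) = 3.686300
x(T) = p + (x₀−p)·cosh(ωT) + (ẋ₀/ω)·sinh(ωT) ⇒ p·(1 − cosh) = x(T) − x₀·cosh − (ẋ₀/ω)·sinh
numerator   = 0.2105 − (0.0425)·3.819530 − (-0.1407/3.1495)·3.686300 = 0.212851
denominator = 1 − 3.819530 = -2.819530
p = 0.212851 / -2.819530 = -0.0755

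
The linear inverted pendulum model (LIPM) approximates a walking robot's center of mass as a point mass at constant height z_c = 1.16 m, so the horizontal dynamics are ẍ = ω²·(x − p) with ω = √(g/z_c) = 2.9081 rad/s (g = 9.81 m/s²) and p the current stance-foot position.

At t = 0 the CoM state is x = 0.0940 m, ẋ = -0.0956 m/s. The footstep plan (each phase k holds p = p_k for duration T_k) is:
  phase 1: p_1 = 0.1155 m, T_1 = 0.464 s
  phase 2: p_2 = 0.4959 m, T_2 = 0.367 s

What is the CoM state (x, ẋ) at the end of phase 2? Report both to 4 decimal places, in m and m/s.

x = -0.4267, ẋ = -2.3055

phase 1: p=0.1155, T=0.464, ωT=1.349358, cosh=2.057179, sinh=1.797772; start (x,ẋ)=(0.094000, -0.095600) → end (x,ẋ)=(0.012171, -0.309071)
phase 2: p=0.4959, T=0.367, ωT=1.067273, cosh=1.625692, sinh=1.281747; start (x,ẋ)=(0.012171, -0.309071) → end (x,ẋ)=(-0.426717, -2.305528)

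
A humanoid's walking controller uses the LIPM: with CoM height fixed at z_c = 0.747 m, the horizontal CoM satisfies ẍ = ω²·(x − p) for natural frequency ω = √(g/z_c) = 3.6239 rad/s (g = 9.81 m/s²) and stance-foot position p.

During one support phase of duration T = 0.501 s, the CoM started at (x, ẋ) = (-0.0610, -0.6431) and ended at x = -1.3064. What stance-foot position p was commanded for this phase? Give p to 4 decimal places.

p = 0.2708

ωT = 3.6239·0.501 = 1.815574; cosh(ωT) = 3.153673, sinh(ωT) = 2.990929
x(T) = p + (x₀−p)·cosh(ωT) + (ẋ₀/ω)·sinh(ωT) ⇒ p·(1 − cosh) = x(T) − x₀·cosh − (ẋ₀/ω)·sinh
numerator   = -1.3064 − (-0.0610)·3.153673 − (-0.6431/3.6239)·2.990929 = -0.583254
denominator = 1 − 3.153673 = -2.153673
p = -0.583254 / -2.153673 = 0.2708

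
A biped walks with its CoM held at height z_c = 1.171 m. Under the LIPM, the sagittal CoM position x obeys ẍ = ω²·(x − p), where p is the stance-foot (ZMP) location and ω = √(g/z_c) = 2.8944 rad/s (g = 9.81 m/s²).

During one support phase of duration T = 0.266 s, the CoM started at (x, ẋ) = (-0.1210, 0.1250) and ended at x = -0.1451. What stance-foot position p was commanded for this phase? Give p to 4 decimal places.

ωT = 2.8944·0.266 = 0.769910; cosh(ωT) = 1.311314, sinh(ωT) = 0.848259
x(T) = p + (x₀−p)·cosh(ωT) + (ẋ₀/ω)·sinh(ωT) ⇒ p·(1 − cosh) = x(T) − x₀·cosh − (ẋ₀/ω)·sinh
numerator   = -0.1451 − (-0.1210)·1.311314 − (0.1250/2.8944)·0.848259 = -0.023065
denominator = 1 − 1.311314 = -0.311314
p = -0.023065 / -0.311314 = 0.0741

p = 0.0741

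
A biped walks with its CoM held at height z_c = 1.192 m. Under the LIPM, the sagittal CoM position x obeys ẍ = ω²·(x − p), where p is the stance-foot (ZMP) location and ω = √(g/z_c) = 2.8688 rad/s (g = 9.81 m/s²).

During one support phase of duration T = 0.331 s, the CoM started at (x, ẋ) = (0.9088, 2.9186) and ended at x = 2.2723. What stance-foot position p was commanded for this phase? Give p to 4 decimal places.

ωT = 2.8688·0.331 = 0.949573; cosh(ωT) = 1.485756, sinh(ωT) = 1.098850
x(T) = p + (x₀−p)·cosh(ωT) + (ẋ₀/ω)·sinh(ωT) ⇒ p·(1 − cosh) = x(T) − x₀·cosh − (ẋ₀/ω)·sinh
numerator   = 2.2723 − (0.9088)·1.485756 − (2.9186/2.8688)·1.098850 = -0.195879
denominator = 1 − 1.485756 = -0.485756
p = -0.195879 / -0.485756 = 0.4032

p = 0.4032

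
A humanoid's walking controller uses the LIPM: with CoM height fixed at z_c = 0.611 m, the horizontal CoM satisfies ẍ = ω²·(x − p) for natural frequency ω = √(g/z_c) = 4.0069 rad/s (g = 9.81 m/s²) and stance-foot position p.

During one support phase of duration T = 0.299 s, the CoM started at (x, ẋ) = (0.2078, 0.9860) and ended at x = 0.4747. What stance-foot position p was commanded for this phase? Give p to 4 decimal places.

p = 0.3362

ωT = 4.0069·0.299 = 1.198063; cosh(ωT) = 1.807735, sinh(ωT) = 1.505957
x(T) = p + (x₀−p)·cosh(ωT) + (ẋ₀/ω)·sinh(ωT) ⇒ p·(1 − cosh) = x(T) − x₀·cosh − (ẋ₀/ω)·sinh
numerator   = 0.4747 − (0.2078)·1.807735 − (0.9860/4.0069)·1.505957 = -0.271527
denominator = 1 − 1.807735 = -0.807735
p = -0.271527 / -0.807735 = 0.3362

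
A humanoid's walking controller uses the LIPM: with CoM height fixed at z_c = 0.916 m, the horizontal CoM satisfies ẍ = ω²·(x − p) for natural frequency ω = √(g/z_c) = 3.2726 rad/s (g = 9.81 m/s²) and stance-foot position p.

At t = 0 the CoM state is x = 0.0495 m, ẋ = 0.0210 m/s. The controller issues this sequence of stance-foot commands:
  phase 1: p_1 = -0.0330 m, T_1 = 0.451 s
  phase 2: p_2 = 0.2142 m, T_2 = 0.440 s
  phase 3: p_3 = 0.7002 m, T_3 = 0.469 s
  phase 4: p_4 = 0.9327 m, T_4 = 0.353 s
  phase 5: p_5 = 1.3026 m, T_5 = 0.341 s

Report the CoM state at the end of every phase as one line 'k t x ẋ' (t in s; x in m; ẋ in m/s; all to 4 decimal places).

phase 1: p=-0.0330, T=0.451, ωT=1.475943, cosh=2.301861, sinh=2.073297; start (x,ẋ)=(0.049500, 0.021000) → end (x,ẋ)=(0.170208, 0.608108)
phase 2: p=0.2142, T=0.440, ωT=1.439944, cosh=2.228700, sinh=1.991759; start (x,ẋ)=(0.170208, 0.608108) → end (x,ẋ)=(0.486259, 1.068537)
phase 3: p=0.7002, T=0.469, ωT=1.534849, cosh=2.428057, sinh=2.212569; start (x,ẋ)=(0.486259, 1.068537) → end (x,ẋ)=(0.903165, 1.045353)
phase 4: p=0.9327, T=0.353, ωT=1.155228, cosh=1.744866, sinh=1.429880; start (x,ẋ)=(0.903165, 1.045353) → end (x,ẋ)=(1.337906, 1.685793)
phase 5: p=1.3026, T=0.341, ωT=1.115957, cosh=1.690044, sinh=1.362443; start (x,ẋ)=(1.337906, 1.685793) → end (x,ẋ)=(2.064094, 3.006482)

1 0.4510 0.1702 0.6081
2 0.8910 0.4863 1.0685
3 1.3600 0.9032 1.0454
4 1.7130 1.3379 1.6858
5 2.0540 2.0641 3.0065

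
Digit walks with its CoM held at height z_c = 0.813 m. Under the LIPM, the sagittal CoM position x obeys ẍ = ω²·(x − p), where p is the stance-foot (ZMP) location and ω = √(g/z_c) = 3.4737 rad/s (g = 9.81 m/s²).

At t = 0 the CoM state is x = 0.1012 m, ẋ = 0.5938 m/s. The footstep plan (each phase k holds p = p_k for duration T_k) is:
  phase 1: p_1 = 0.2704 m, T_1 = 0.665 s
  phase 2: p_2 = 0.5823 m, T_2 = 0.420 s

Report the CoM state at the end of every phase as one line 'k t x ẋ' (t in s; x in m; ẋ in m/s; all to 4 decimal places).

phase 1: p=0.2704, T=0.665, ωT=2.310011, cosh=5.086895, sinh=4.987635; start (x,ẋ)=(0.101200, 0.593800) → end (x,ẋ)=(0.262292, 0.089116)
phase 2: p=0.5823, T=0.420, ωT=1.458954, cosh=2.266969, sinh=2.034489; start (x,ẋ)=(0.262292, 0.089116) → end (x,ẋ)=(-0.090955, -2.059541)

1 0.6650 0.2623 0.0891
2 1.0850 -0.0910 -2.0595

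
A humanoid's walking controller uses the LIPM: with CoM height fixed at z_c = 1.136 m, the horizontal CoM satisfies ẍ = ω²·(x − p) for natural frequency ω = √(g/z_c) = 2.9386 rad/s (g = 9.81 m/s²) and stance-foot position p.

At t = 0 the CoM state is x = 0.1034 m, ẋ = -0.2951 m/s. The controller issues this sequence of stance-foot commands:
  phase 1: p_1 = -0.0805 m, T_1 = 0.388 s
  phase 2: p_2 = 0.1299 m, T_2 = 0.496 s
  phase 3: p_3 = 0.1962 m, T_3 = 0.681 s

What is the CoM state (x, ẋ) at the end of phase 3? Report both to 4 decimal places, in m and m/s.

phase 1: p=-0.0805, T=0.388, ωT=1.140177, cosh=1.723542, sinh=1.403779; start (x,ẋ)=(0.103400, -0.295100) → end (x,ẋ)=(0.095489, 0.249997)
phase 2: p=0.1299, T=0.496, ωT=1.457546, cosh=2.264105, sinh=2.031298; start (x,ẋ)=(0.095489, 0.249997) → end (x,ẋ)=(0.224800, 0.360615)
phase 3: p=0.1962, T=0.681, ωT=2.001187, cosh=3.766502, sinh=3.631327; start (x,ẋ)=(0.224800, 0.360615) → end (x,ẋ)=(0.749545, 1.663446)

x = 0.7495, ẋ = 1.6634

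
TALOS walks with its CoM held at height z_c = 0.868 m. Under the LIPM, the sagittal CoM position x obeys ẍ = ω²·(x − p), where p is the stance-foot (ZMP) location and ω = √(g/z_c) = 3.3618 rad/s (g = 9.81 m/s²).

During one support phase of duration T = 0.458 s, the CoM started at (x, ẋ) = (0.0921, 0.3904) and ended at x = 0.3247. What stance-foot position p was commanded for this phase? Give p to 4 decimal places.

p = 0.1100

ωT = 3.3618·0.458 = 1.539704; cosh(ωT) = 2.438828, sinh(ωT) = 2.224384
x(T) = p + (x₀−p)·cosh(ωT) + (ẋ₀/ω)·sinh(ωT) ⇒ p·(1 − cosh) = x(T) − x₀·cosh − (ẋ₀/ω)·sinh
numerator   = 0.3247 − (0.0921)·2.438828 − (0.3904/3.3618)·2.224384 = -0.158230
denominator = 1 − 2.438828 = -1.438828
p = -0.158230 / -1.438828 = 0.1100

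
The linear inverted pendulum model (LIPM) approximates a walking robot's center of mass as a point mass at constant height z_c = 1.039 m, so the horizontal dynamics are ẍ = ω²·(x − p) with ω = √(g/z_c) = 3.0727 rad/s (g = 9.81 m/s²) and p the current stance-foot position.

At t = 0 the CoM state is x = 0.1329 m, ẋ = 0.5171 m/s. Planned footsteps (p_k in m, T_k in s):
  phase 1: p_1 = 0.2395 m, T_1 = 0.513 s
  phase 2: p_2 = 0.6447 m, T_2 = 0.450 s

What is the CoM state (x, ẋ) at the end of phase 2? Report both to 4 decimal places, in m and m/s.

phase 1: p=0.2395, T=0.513, ωT=1.576295, cosh=2.521871, sinh=2.315131; start (x,ẋ)=(0.132900, 0.517100) → end (x,ẋ)=(0.360278, 0.545739)
phase 2: p=0.6447, T=0.450, ωT=1.382715, cosh=2.118302, sinh=1.867406; start (x,ẋ)=(0.360278, 0.545739) → end (x,ẋ)=(0.373877, -0.475965)

x = 0.3739, ẋ = -0.4760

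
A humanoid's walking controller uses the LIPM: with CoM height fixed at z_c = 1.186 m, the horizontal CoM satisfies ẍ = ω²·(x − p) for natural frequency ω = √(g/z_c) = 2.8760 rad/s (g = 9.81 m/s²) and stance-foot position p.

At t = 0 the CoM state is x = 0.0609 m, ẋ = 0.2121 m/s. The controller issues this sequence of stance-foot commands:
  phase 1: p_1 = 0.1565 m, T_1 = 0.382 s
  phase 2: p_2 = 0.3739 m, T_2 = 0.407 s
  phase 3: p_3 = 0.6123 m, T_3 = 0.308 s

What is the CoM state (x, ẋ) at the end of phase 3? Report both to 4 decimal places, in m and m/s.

phase 1: p=0.1565, T=0.382, ωT=1.098632, cosh=1.666693, sinh=1.333366; start (x,ẋ)=(0.060900, 0.212100) → end (x,ẋ)=(0.095498, -0.013098)
phase 2: p=0.3739, T=0.407, ωT=1.170532, cosh=1.766955, sinh=1.456753; start (x,ẋ)=(0.095498, -0.013098) → end (x,ẋ)=(-0.124659, -1.189543)
phase 3: p=0.6123, T=0.308, ωT=0.885808, cosh=1.418662, sinh=1.006281; start (x,ẋ)=(-0.124659, -1.189543) → end (x,ẋ)=(-0.849403, -3.820365)

x = -0.8494, ẋ = -3.8204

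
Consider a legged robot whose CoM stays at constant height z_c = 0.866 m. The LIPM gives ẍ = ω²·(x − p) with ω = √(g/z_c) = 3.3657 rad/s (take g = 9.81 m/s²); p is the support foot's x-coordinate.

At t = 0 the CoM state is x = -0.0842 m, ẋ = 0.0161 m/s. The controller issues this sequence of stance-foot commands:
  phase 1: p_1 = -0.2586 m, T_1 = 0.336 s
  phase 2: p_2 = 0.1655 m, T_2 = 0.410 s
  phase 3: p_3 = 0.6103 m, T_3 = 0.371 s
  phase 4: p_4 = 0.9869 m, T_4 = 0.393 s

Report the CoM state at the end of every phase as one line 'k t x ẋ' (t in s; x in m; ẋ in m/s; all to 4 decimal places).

phase 1: p=-0.2586, T=0.336, ωT=1.130875, cosh=1.710559, sinh=1.387808; start (x,ẋ)=(-0.084200, 0.016100) → end (x,ẋ)=(0.046360, 0.842153)
phase 2: p=0.1655, T=0.410, ωT=1.379937, cosh=2.113123, sinh=1.861528; start (x,ẋ)=(0.046360, 0.842153) → end (x,ẋ)=(0.379528, 1.033120)
phase 3: p=0.6103, T=0.371, ωT=1.248675, cosh=1.886303, sinh=1.599418; start (x,ẋ)=(0.379528, 1.033120) → end (x,ẋ)=(0.665943, 0.706492)
phase 4: p=0.9869, T=0.393, ωT=1.322720, cosh=2.010014, sinh=1.743604; start (x,ẋ)=(0.665943, 0.706492) → end (x,ẋ)=(0.707771, -0.463460)

1 0.3360 0.0464 0.8422
2 0.7460 0.3795 1.0331
3 1.1170 0.6659 0.7065
4 1.5100 0.7078 -0.4635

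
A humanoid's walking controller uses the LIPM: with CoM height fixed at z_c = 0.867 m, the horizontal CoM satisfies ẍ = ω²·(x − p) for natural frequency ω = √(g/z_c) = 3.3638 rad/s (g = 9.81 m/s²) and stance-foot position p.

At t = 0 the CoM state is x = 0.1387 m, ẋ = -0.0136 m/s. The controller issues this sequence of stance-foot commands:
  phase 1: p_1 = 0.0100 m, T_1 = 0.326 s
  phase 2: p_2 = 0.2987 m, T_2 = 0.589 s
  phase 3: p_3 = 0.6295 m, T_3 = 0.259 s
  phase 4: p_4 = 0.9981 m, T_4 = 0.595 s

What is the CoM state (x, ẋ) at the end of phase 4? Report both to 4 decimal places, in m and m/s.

x = 2.0937, ẋ = 3.9224

phase 1: p=0.0100, T=0.326, ωT=1.096599, cosh=1.663985, sinh=1.329980; start (x,ẋ)=(0.138700, -0.013600) → end (x,ẋ)=(0.218778, 0.553146)
phase 2: p=0.2987, T=0.589, ωT=1.981278, cosh=3.694950, sinh=3.557057; start (x,ẋ)=(0.218778, 0.553146) → end (x,ẋ)=(0.588317, 1.087560)
phase 3: p=0.6295, T=0.259, ωT=0.871224, cosh=1.404137, sinh=0.985698; start (x,ẋ)=(0.588317, 1.087560) → end (x,ẋ)=(0.890362, 1.390532)
phase 4: p=0.9981, T=0.595, ωT=2.001461, cosh=3.767499, sinh=3.632361; start (x,ẋ)=(0.890362, 1.390532) → end (x,ẋ)=(2.093747, 3.922427)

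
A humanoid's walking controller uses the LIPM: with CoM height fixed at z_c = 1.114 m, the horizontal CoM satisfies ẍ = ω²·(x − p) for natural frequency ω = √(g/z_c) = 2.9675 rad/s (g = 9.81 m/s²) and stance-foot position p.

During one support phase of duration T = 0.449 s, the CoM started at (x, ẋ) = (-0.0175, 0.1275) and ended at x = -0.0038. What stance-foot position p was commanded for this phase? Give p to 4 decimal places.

ωT = 2.9675·0.449 = 1.332407; cosh(ωT) = 2.026999, sinh(ωT) = 1.763158
x(T) = p + (x₀−p)·cosh(ωT) + (ẋ₀/ω)·sinh(ωT) ⇒ p·(1 − cosh) = x(T) − x₀·cosh − (ẋ₀/ω)·sinh
numerator   = -0.0038 − (-0.0175)·2.026999 − (0.1275/2.9675)·1.763158 = -0.044082
denominator = 1 − 2.026999 = -1.026999
p = -0.044082 / -1.026999 = 0.0429

p = 0.0429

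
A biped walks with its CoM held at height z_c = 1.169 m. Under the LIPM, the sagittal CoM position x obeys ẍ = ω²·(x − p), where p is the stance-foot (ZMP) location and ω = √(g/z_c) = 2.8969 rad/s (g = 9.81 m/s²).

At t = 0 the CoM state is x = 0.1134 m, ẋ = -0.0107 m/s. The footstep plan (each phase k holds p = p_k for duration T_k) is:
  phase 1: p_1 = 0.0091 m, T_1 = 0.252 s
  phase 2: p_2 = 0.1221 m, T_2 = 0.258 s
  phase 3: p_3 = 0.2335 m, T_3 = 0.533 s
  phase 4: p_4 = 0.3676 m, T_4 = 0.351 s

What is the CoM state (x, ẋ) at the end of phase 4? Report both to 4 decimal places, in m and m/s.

phase 1: p=0.0091, T=0.252, ωT=0.730019, cosh=1.278510, sinh=0.796610; start (x,ẋ)=(0.113400, -0.010700) → end (x,ẋ)=(0.139506, 0.227013)
phase 2: p=0.1221, T=0.258, ωT=0.747400, cosh=1.292550, sinh=0.818954; start (x,ẋ)=(0.139506, 0.227013) → end (x,ẋ)=(0.208775, 0.334721)
phase 3: p=0.2335, T=0.533, ωT=1.544048, cosh=2.448512, sinh=2.234997; start (x,ẋ)=(0.208775, 0.334721) → end (x,ẋ)=(0.431202, 0.659483)
phase 4: p=0.3676, T=0.351, ωT=1.016812, cosh=1.563057, sinh=1.201311; start (x,ẋ)=(0.431202, 0.659483) → end (x,ẋ)=(0.740493, 1.252149)

x = 0.7405, ẋ = 1.2521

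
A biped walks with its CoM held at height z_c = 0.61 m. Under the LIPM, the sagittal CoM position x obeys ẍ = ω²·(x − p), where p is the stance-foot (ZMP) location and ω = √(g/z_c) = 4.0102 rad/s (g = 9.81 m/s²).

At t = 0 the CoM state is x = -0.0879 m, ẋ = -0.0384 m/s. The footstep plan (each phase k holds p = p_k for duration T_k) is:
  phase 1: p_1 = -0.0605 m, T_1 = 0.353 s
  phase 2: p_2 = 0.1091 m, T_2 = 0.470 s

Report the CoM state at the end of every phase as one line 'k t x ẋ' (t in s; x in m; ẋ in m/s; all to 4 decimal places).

1 0.3530 -0.1388 -0.2967
2 0.8230 -0.9640 -4.1973

phase 1: p=-0.0605, T=0.353, ωT=1.415601, cosh=2.180870, sinh=1.938090; start (x,ẋ)=(-0.087900, -0.038400) → end (x,ẋ)=(-0.138814, -0.296702)
phase 2: p=0.1091, T=0.470, ωT=1.884794, cosh=3.368429, sinh=3.216569; start (x,ẋ)=(-0.138814, -0.296702) → end (x,ẋ)=(-0.963965, -4.197284)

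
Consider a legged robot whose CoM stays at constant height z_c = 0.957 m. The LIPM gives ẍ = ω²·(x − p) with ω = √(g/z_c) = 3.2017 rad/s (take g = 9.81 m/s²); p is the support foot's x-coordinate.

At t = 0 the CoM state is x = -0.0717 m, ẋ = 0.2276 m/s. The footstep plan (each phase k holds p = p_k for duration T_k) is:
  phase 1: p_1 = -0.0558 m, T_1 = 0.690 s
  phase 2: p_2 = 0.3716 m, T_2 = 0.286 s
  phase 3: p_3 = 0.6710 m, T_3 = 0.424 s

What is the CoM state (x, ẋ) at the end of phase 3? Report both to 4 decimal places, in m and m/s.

x = 0.3936, ẋ = -0.4976

phase 1: p=-0.0558, T=0.690, ωT=2.209173, cosh=4.608986, sinh=4.499195; start (x,ẋ)=(-0.071700, 0.227600) → end (x,ẋ)=(0.190752, 0.819965)
phase 2: p=0.3716, T=0.286, ωT=0.915686, cosh=1.449366, sinh=1.049124; start (x,ẋ)=(0.190752, 0.819965) → end (x,ẋ)=(0.378169, 0.580965)
phase 3: p=0.6710, T=0.424, ωT=1.357521, cosh=2.071922, sinh=1.814624; start (x,ẋ)=(0.378169, 0.580965) → end (x,ẋ)=(0.393551, -0.497597)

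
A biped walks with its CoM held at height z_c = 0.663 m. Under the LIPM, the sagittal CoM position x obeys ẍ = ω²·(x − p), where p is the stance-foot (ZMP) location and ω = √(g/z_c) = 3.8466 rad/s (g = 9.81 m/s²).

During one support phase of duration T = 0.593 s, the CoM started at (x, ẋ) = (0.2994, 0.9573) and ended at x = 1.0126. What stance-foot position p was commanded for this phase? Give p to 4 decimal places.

p = 0.4241

ωT = 3.8466·0.593 = 2.281034; cosh(ωT) = 4.944486, sinh(ωT) = 4.842307
x(T) = p + (x₀−p)·cosh(ωT) + (ẋ₀/ω)·sinh(ωT) ⇒ p·(1 − cosh) = x(T) − x₀·cosh − (ẋ₀/ω)·sinh
numerator   = 1.0126 − (0.2994)·4.944486 − (0.9573/3.8466)·4.842307 = -1.672880
denominator = 1 − 4.944486 = -3.944486
p = -1.672880 / -3.944486 = 0.4241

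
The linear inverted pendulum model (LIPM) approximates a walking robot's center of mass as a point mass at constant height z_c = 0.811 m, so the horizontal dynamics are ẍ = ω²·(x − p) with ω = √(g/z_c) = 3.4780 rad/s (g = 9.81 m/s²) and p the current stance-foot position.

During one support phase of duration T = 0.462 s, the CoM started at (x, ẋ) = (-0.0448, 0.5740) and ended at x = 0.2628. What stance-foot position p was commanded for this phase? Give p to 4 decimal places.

p = 0.0100

ωT = 3.4780·0.462 = 1.606836; cosh(ωT) = 2.593764, sinh(ωT) = 2.393243
x(T) = p + (x₀−p)·cosh(ωT) + (ẋ₀/ω)·sinh(ωT) ⇒ p·(1 − cosh) = x(T) − x₀·cosh − (ẋ₀/ω)·sinh
numerator   = 0.2628 − (-0.0448)·2.593764 − (0.5740/3.4780)·2.393243 = -0.015974
denominator = 1 − 2.593764 = -1.593764
p = -0.015974 / -1.593764 = 0.0100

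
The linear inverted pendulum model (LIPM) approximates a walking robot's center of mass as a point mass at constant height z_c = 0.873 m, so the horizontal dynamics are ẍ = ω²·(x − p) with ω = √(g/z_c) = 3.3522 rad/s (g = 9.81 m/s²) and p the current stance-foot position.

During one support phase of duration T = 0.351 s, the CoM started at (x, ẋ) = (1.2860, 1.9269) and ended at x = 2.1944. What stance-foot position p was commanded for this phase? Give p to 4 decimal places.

p = 1.2024

ωT = 3.3522·0.351 = 1.176622; cosh(ωT) = 1.775859, sinh(ωT) = 1.467541
x(T) = p + (x₀−p)·cosh(ωT) + (ẋ₀/ω)·sinh(ωT) ⇒ p·(1 − cosh) = x(T) − x₀·cosh − (ẋ₀/ω)·sinh
numerator   = 2.1944 − (1.2860)·1.775859 − (1.9269/3.3522)·1.467541 = -0.932922
denominator = 1 − 1.775859 = -0.775859
p = -0.932922 / -0.775859 = 1.2024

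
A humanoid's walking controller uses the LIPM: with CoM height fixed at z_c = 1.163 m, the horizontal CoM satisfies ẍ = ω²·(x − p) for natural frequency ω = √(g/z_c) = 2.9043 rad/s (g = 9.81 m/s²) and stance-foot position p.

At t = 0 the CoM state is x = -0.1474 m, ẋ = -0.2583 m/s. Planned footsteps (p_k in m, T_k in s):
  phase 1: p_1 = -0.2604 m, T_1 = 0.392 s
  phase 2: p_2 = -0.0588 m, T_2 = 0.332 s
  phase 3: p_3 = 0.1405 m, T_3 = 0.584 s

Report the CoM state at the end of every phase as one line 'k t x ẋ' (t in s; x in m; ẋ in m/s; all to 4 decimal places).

phase 1: p=-0.2604, T=0.392, ωT=1.138486, cosh=1.721170, sinh=1.400867; start (x,ẋ)=(-0.147400, -0.258300) → end (x,ẋ)=(-0.190497, 0.015166)
phase 2: p=-0.0588, T=0.332, ωT=0.964228, cosh=1.502019, sinh=1.120742; start (x,ẋ)=(-0.190497, 0.015166) → end (x,ẋ)=(-0.250759, -0.405889)
phase 3: p=0.1405, T=0.584, ωT=1.696111, cosh=2.818048, sinh=2.634653; start (x,ẋ)=(-0.250759, -0.405889) → end (x,ẋ)=(-1.330290, -4.137655)

1 0.3920 -0.1905 0.0152
2 0.7240 -0.2508 -0.4059
3 1.3080 -1.3303 -4.1377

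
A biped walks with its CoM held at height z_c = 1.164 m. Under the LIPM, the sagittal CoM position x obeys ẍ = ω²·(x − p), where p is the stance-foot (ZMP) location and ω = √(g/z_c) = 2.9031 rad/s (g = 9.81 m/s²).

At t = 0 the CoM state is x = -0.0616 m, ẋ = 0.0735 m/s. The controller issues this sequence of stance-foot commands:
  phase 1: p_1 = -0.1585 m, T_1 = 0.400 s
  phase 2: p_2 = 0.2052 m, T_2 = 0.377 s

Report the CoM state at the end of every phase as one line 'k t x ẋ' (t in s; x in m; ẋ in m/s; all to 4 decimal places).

1 0.4000 0.0479 0.5341
2 0.7770 0.1879 0.2814

phase 1: p=-0.1585, T=0.400, ωT=1.161240, cosh=1.753494, sinh=1.440397; start (x,ẋ)=(-0.061600, 0.073500) → end (x,ẋ)=(0.047881, 0.534080)
phase 2: p=0.2052, T=0.377, ωT=1.094469, cosh=1.661156, sinh=1.326439; start (x,ẋ)=(0.047881, 0.534080) → end (x,ẋ)=(0.187893, 0.281390)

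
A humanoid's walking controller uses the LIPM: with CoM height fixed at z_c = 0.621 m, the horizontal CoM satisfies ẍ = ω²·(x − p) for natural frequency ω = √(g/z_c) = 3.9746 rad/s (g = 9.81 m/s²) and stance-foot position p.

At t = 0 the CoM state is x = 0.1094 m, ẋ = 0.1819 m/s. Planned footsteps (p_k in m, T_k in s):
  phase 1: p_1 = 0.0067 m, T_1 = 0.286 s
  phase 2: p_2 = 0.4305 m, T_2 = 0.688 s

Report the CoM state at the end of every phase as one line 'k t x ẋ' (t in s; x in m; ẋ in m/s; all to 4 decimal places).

phase 1: p=0.0067, T=0.286, ωT=1.136736, cosh=1.718721, sinh=1.397857; start (x,ẋ)=(0.109400, 0.181900) → end (x,ẋ)=(0.247186, 0.883228)
phase 2: p=0.4305, T=0.688, ωT=2.734525, cosh=7.733674, sinh=7.668749; start (x,ẋ)=(0.247186, 0.883228) → end (x,ẋ)=(0.716948, 1.243166)

1 0.2860 0.2472 0.8832
2 0.9740 0.7169 1.2432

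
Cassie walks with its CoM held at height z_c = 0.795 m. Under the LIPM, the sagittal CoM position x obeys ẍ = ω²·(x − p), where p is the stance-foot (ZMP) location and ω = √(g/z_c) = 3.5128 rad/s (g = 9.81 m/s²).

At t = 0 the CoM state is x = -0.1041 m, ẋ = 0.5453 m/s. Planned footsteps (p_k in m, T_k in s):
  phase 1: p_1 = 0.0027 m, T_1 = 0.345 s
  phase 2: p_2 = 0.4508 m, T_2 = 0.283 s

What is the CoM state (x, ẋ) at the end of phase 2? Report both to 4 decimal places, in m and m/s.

phase 1: p=0.0027, T=0.345, ωT=1.211916, cosh=1.828771, sinh=1.531145; start (x,ẋ)=(-0.104100, 0.545300) → end (x,ẋ)=(0.045070, 0.422794)
phase 2: p=0.4508, T=0.283, ωT=0.994122, cosh=1.536200, sinh=1.166152; start (x,ẋ)=(0.045070, 0.422794) → end (x,ẋ)=(-0.032126, -1.012559)

x = -0.0321, ẋ = -1.0126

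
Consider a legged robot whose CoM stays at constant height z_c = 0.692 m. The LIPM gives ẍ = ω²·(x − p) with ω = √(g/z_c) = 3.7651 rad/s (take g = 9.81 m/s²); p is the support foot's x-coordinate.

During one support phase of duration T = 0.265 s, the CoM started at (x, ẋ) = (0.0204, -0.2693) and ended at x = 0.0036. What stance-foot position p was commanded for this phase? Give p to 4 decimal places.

ωT = 3.7651·0.265 = 0.997752; cosh(ωT) = 1.540442, sinh(ωT) = 1.171735
x(T) = p + (x₀−p)·cosh(ωT) + (ẋ₀/ω)·sinh(ωT) ⇒ p·(1 − cosh) = x(T) − x₀·cosh − (ẋ₀/ω)·sinh
numerator   = 0.0036 − (0.0204)·1.540442 − (-0.2693/3.7651)·1.171735 = 0.055984
denominator = 1 − 1.540442 = -0.540442
p = 0.055984 / -0.540442 = -0.1036

p = -0.1036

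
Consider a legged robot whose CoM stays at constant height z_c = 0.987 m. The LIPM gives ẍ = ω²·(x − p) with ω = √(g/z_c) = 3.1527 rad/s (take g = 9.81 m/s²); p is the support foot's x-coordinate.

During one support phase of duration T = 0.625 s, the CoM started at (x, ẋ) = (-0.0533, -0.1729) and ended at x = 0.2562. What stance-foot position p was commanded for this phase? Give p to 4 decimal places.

ωT = 3.1527·0.625 = 1.970437; cosh(ωT) = 3.656605, sinh(ωT) = 3.517209
x(T) = p + (x₀−p)·cosh(ωT) + (ẋ₀/ω)·sinh(ωT) ⇒ p·(1 − cosh) = x(T) − x₀·cosh − (ẋ₀/ω)·sinh
numerator   = 0.2562 − (-0.0533)·3.656605 − (-0.1729/3.1527)·3.517209 = 0.643987
denominator = 1 − 3.656605 = -2.656605
p = 0.643987 / -2.656605 = -0.2424

p = -0.2424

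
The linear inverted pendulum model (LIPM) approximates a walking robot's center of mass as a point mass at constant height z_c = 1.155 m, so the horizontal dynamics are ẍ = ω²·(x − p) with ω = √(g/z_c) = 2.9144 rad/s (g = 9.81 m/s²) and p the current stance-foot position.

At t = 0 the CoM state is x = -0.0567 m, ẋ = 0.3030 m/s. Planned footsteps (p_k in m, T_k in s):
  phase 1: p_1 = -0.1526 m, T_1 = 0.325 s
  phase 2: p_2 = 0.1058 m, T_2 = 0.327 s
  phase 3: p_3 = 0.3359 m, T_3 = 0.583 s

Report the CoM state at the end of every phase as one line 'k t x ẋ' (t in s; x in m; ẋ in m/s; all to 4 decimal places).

phase 1: p=-0.1526, T=0.325, ωT=0.947180, cosh=1.483131, sinh=1.095298; start (x,ẋ)=(-0.056700, 0.303000) → end (x,ẋ)=(0.103506, 0.755514)
phase 2: p=0.1058, T=0.327, ωT=0.953009, cosh=1.489540, sinh=1.103961; start (x,ẋ)=(0.103506, 0.755514) → end (x,ẋ)=(0.388569, 1.117990)
phase 3: p=0.3359, T=0.583, ωT=1.699095, cosh=2.825923, sinh=2.643074; start (x,ẋ)=(0.388569, 1.117990) → end (x,ẋ)=(1.498645, 3.565062)

1 0.3250 0.1035 0.7555
2 0.6520 0.3886 1.1180
3 1.2350 1.4986 3.5651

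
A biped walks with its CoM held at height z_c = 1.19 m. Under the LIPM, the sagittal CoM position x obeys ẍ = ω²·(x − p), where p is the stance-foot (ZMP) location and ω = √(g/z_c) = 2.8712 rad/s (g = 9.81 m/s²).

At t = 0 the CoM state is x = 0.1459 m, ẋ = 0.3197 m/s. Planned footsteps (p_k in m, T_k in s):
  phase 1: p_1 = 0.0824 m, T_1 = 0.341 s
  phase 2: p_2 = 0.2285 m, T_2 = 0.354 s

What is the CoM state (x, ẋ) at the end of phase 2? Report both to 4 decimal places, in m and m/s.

phase 1: p=0.0824, T=0.341, ωT=0.979079, cosh=1.518830, sinh=1.143174; start (x,ẋ)=(0.145900, 0.319700) → end (x,ẋ)=(0.306135, 0.693995)
phase 2: p=0.2285, T=0.354, ωT=1.016405, cosh=1.562568, sinh=1.200674; start (x,ẋ)=(0.306135, 0.693995) → end (x,ẋ)=(0.640024, 1.352051)

x = 0.6400, ẋ = 1.3521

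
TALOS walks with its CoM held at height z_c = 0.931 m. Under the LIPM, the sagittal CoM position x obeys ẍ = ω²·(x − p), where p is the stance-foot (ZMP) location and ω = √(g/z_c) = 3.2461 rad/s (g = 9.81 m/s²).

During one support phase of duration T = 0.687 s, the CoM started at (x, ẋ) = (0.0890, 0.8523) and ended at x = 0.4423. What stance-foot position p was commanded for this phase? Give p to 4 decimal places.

p = 0.3194

ωT = 3.2461·0.687 = 2.230071; cosh(ωT) = 4.704022, sinh(ωT) = 4.596501
x(T) = p + (x₀−p)·cosh(ωT) + (ẋ₀/ω)·sinh(ωT) ⇒ p·(1 − cosh) = x(T) − x₀·cosh − (ẋ₀/ω)·sinh
numerator   = 0.4423 − (0.0890)·4.704022 − (0.8523/3.2461)·4.596501 = -1.183221
denominator = 1 − 4.704022 = -3.704022
p = -1.183221 / -3.704022 = 0.3194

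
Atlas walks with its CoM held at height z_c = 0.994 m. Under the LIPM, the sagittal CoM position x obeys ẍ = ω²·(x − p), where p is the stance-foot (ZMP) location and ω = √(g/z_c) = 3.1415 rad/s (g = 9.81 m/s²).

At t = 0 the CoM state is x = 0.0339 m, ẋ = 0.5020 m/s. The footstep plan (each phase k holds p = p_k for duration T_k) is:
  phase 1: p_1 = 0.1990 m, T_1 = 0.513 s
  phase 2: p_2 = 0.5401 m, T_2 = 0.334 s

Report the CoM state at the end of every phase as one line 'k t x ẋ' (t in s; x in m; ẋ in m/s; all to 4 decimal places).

1 0.5130 0.1533 0.0601
2 0.8470 -0.0559 -1.4259

phase 1: p=0.1990, T=0.513, ωT=1.611590, cosh=2.605170, sinh=2.405600; start (x,ẋ)=(0.033900, 0.502000) → end (x,ẋ)=(0.153292, 0.060103)
phase 2: p=0.5401, T=0.334, ωT=1.049261, cosh=1.602868, sinh=1.252672; start (x,ẋ)=(0.153292, 0.060103) → end (x,ẋ)=(-0.055936, -1.425855)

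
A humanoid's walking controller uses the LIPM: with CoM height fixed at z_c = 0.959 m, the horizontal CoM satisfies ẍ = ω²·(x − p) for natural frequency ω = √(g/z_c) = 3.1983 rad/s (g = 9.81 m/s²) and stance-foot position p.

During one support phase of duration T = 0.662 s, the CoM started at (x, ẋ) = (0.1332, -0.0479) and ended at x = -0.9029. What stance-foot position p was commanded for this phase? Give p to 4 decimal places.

ωT = 3.1983·0.662 = 2.117275; cosh(ωT) = 4.214411, sinh(ωT) = 4.094052
x(T) = p + (x₀−p)·cosh(ωT) + (ẋ₀/ω)·sinh(ωT) ⇒ p·(1 − cosh) = x(T) − x₀·cosh − (ẋ₀/ω)·sinh
numerator   = -0.9029 − (0.1332)·4.214411 − (-0.0479/3.1983)·4.094052 = -1.402944
denominator = 1 − 4.214411 = -3.214411
p = -1.402944 / -3.214411 = 0.4365

p = 0.4365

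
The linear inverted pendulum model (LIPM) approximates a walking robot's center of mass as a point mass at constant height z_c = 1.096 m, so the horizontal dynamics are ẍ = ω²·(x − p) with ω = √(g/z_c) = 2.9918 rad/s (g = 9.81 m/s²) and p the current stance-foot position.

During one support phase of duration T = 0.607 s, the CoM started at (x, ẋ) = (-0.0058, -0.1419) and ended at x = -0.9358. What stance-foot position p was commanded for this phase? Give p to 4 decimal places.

p = 0.3599

ωT = 2.9918·0.607 = 1.816023; cosh(ωT) = 3.155015, sinh(ωT) = 2.992344
x(T) = p + (x₀−p)·cosh(ωT) + (ẋ₀/ω)·sinh(ωT) ⇒ p·(1 − cosh) = x(T) − x₀·cosh − (ẋ₀/ω)·sinh
numerator   = -0.9358 − (-0.0058)·3.155015 − (-0.1419/2.9918)·2.992344 = -0.775575
denominator = 1 − 3.155015 = -2.155015
p = -0.775575 / -2.155015 = 0.3599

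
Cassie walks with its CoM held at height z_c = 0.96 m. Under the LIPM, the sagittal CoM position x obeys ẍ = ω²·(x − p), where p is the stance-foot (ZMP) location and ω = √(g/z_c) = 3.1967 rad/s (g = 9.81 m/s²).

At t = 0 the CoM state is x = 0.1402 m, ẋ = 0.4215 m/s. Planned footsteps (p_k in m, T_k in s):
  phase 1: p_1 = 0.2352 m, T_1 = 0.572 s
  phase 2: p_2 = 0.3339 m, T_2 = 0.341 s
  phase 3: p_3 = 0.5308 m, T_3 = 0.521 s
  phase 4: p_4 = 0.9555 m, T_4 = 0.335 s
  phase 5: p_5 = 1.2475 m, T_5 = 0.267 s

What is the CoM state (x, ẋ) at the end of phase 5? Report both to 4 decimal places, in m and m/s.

x = 2.8294, ẋ = 5.6739

phase 1: p=0.2352, T=0.572, ωT=1.828512, cosh=3.192636, sinh=3.031984; start (x,ẋ)=(0.140200, 0.421500) → end (x,ẋ)=(0.331681, 0.424924)
phase 2: p=0.3339, T=0.341, ωT=1.090075, cosh=1.655344, sinh=1.319152; start (x,ẋ)=(0.331681, 0.424924) → end (x,ẋ)=(0.505576, 0.694037)
phase 3: p=0.5308, T=0.521, ωT=1.665481, cosh=2.738657, sinh=2.549557; start (x,ẋ)=(0.505576, 0.694037) → end (x,ẋ)=(1.015256, 1.695150)
phase 4: p=0.9555, T=0.335, ωT=1.070895, cosh=1.630345, sinh=1.287643; start (x,ẋ)=(1.015256, 1.695150) → end (x,ẋ)=(1.735735, 3.009646)
phase 5: p=1.2475, T=0.267, ωT=0.853519, cosh=1.386904, sinh=0.960990; start (x,ẋ)=(1.735735, 3.009646) → end (x,ẋ)=(2.829394, 5.673948)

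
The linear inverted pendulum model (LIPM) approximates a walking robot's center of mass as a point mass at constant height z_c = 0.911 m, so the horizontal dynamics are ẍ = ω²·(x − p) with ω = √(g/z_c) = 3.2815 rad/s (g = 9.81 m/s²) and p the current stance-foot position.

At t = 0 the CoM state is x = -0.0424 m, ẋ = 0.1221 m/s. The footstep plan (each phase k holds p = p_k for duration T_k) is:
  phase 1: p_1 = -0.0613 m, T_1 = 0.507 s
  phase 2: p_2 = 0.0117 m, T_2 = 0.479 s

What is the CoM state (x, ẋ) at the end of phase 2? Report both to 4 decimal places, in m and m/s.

x = 0.5412, ẋ = 1.7895

phase 1: p=-0.0613, T=0.507, ωT=1.663720, cosh=2.734174, sinh=2.544741; start (x,ẋ)=(-0.042400, 0.122100) → end (x,ẋ)=(0.085062, 0.491668)
phase 2: p=0.0117, T=0.479, ωT=1.571838, cosh=2.511578, sinh=2.303915; start (x,ẋ)=(0.085062, 0.491668) → end (x,ẋ)=(0.541151, 1.789503)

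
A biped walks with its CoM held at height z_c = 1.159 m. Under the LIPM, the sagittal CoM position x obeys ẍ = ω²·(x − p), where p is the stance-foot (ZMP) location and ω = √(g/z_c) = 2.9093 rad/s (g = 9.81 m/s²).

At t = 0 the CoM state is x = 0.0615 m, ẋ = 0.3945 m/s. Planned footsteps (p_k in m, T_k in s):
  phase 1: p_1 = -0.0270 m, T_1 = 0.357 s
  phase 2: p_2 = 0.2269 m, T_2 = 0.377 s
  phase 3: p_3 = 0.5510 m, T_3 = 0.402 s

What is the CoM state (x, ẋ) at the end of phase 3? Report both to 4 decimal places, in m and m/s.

phase 1: p=-0.0270, T=0.357, ωT=1.038620, cosh=1.589629, sinh=1.235686; start (x,ẋ)=(0.061500, 0.394500) → end (x,ẋ)=(0.281241, 0.945265)
phase 2: p=0.2269, T=0.377, ωT=1.096806, cosh=1.664261, sinh=1.330325; start (x,ẋ)=(0.281241, 0.945265) → end (x,ẋ)=(0.749575, 1.783483)
phase 3: p=0.5510, T=0.402, ωT=1.169539, cosh=1.765508, sinh=1.454998; start (x,ẋ)=(0.749575, 1.783483) → end (x,ẋ)=(1.793541, 3.989328)

x = 1.7935, ẋ = 3.9893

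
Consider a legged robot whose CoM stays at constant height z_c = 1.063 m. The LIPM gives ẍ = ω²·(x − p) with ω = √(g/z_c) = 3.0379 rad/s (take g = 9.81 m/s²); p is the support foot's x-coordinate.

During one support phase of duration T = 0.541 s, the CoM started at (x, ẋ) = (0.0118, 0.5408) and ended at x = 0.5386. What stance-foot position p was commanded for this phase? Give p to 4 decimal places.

p = -0.0378

ωT = 3.0379·0.541 = 1.643504; cosh(ωT) = 2.683283, sinh(ωT) = 2.489981
x(T) = p + (x₀−p)·cosh(ωT) + (ẋ₀/ω)·sinh(ωT) ⇒ p·(1 − cosh) = x(T) − x₀·cosh − (ẋ₀/ω)·sinh
numerator   = 0.5386 − (0.0118)·2.683283 − (0.5408/3.0379)·2.489981 = 0.063676
denominator = 1 − 2.683283 = -1.683283
p = 0.063676 / -1.683283 = -0.0378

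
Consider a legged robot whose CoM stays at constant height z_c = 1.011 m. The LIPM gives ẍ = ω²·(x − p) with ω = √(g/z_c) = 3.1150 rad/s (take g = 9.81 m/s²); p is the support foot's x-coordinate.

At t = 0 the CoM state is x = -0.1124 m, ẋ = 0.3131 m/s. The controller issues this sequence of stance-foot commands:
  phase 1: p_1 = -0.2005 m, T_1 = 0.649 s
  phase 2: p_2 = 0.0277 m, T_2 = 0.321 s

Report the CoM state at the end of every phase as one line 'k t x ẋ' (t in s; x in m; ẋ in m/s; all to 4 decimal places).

1 0.6490 0.5108 2.2207
2 0.9700 1.6108 5.1946

phase 1: p=-0.2005, T=0.649, ωT=2.021635, cosh=3.841549, sinh=3.709111; start (x,ẋ)=(-0.112400, 0.313100) → end (x,ẋ)=(0.510757, 2.220686)
phase 2: p=0.0277, T=0.321, ωT=0.999915, cosh=1.542981, sinh=1.175070; start (x,ẋ)=(0.510757, 2.220686) → end (x,ẋ)=(1.610756, 5.194629)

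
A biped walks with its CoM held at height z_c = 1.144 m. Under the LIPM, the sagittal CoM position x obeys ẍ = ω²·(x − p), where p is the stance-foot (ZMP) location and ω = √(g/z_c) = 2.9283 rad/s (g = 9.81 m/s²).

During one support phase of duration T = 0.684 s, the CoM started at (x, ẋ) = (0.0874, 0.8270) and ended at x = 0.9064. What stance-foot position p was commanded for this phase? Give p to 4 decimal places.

ωT = 2.9283·0.684 = 2.002957; cosh(ωT) = 3.772938, sinh(ωT) = 3.638002
x(T) = p + (x₀−p)·cosh(ωT) + (ẋ₀/ω)·sinh(ωT) ⇒ p·(1 − cosh) = x(T) − x₀·cosh − (ẋ₀/ω)·sinh
numerator   = 0.9064 − (0.0874)·3.772938 − (0.8270/2.9283)·3.638002 = -0.450786
denominator = 1 − 3.772938 = -2.772938
p = -0.450786 / -2.772938 = 0.1626

p = 0.1626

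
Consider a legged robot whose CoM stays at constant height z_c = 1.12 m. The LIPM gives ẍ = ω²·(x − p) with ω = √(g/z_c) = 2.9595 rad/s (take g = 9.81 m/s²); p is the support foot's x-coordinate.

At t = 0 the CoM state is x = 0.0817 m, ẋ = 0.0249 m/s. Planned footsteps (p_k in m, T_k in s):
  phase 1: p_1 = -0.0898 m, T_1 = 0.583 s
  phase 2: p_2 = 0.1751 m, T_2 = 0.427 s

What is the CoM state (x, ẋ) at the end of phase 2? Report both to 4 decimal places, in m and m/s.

phase 1: p=-0.0898, T=0.583, ωT=1.725388, cosh=2.896403, sinh=2.718299; start (x,ẋ)=(0.081700, 0.024900) → end (x,ẋ)=(0.429804, 1.451805)
phase 2: p=0.1751, T=0.427, ωT=1.263706, cosh=1.910559, sinh=1.627954; start (x,ẋ)=(0.429804, 1.451805) → end (x,ẋ)=(1.460331, 4.000903)

x = 1.4603, ẋ = 4.0009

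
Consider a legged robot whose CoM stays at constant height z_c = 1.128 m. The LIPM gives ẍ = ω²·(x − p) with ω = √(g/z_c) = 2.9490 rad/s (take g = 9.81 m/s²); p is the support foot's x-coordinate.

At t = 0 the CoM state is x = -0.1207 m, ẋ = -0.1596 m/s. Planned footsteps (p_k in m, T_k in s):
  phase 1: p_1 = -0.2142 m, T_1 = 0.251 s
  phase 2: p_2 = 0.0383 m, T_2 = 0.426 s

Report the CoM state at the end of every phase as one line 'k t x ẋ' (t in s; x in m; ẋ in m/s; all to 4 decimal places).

phase 1: p=-0.2142, T=0.251, ωT=0.740199, cosh=1.286686, sinh=0.809667; start (x,ẋ)=(-0.120700, -0.159600) → end (x,ẋ)=(-0.137714, 0.017896)
phase 2: p=0.0383, T=0.426, ωT=1.256274, cosh=1.898512, sinh=1.613799; start (x,ẋ)=(-0.137714, 0.017896) → end (x,ẋ)=(-0.286072, -0.803692)

1 0.2510 -0.1377 0.0179
2 0.6770 -0.2861 -0.8037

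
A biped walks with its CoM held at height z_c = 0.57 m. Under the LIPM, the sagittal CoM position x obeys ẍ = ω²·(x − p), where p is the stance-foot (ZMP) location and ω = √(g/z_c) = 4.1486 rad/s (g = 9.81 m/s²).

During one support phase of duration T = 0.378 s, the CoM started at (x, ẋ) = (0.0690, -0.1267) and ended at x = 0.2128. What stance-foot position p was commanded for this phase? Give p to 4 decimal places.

ωT = 4.1486·0.378 = 1.568171; cosh(ωT) = 2.503145, sinh(ωT) = 2.294719
x(T) = p + (x₀−p)·cosh(ωT) + (ẋ₀/ω)·sinh(ωT) ⇒ p·(1 − cosh) = x(T) − x₀·cosh − (ẋ₀/ω)·sinh
numerator   = 0.2128 − (0.0690)·2.503145 − (-0.1267/4.1486)·2.294719 = 0.110165
denominator = 1 − 2.503145 = -1.503145
p = 0.110165 / -1.503145 = -0.0733

p = -0.0733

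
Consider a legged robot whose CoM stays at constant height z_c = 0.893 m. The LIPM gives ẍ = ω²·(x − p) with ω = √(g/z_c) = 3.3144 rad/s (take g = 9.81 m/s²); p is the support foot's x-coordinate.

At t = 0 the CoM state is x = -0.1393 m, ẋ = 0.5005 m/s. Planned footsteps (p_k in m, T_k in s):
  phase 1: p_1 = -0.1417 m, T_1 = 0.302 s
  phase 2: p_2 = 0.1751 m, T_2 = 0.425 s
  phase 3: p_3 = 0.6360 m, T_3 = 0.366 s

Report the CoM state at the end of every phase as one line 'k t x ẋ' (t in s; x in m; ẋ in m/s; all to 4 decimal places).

phase 1: p=-0.1417, T=0.302, ωT=1.000949, cosh=1.544196, sinh=1.176666; start (x,ẋ)=(-0.139300, 0.500500) → end (x,ẋ)=(0.039692, 0.782230)
phase 2: p=0.1751, T=0.425, ωT=1.408620, cosh=2.167394, sinh=1.922913; start (x,ẋ)=(0.039692, 0.782230) → end (x,ẋ)=(0.335443, 0.832402)
phase 3: p=0.6360, T=0.366, ωT=1.213070, cosh=1.830540, sinh=1.533257; start (x,ẋ)=(0.335443, 0.832402) → end (x,ẋ)=(0.470891, -0.003634)

1 0.3020 0.0397 0.7822
2 0.7270 0.3354 0.8324
3 1.0930 0.4709 -0.0036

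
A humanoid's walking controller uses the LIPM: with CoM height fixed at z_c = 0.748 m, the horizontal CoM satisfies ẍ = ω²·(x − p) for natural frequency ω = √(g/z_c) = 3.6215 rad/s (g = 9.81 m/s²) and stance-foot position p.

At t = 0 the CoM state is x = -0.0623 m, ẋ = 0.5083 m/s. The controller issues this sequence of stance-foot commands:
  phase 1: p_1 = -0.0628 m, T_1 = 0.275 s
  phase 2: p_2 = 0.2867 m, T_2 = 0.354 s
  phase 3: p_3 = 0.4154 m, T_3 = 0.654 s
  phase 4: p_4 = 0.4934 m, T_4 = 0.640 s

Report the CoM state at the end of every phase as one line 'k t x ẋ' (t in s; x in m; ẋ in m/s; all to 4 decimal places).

phase 1: p=-0.0628, T=0.275, ωT=0.995913, cosh=1.538290, sinh=1.168904; start (x,ẋ)=(-0.062300, 0.508300) → end (x,ẋ)=(0.102032, 0.784029)
phase 2: p=0.2867, T=0.354, ωT=1.282011, cosh=1.940679, sinh=1.663201; start (x,ẋ)=(0.102032, 0.784029) → end (x,ẋ)=(0.288390, 0.409242)
phase 3: p=0.4154, T=0.654, ωT=2.368461, cosh=5.387283, sinh=5.293658; start (x,ẋ)=(0.288390, 0.409242) → end (x,ẋ)=(0.329363, -0.230203)
phase 4: p=0.4934, T=0.640, ωT=2.317760, cosh=5.125700, sinh=5.027206; start (x,ẋ)=(0.329363, -0.230203) → end (x,ẋ)=(-0.666961, -4.166411)

1 0.2750 0.1020 0.7840
2 0.6290 0.2884 0.4092
3 1.2830 0.3294 -0.2302
4 1.9230 -0.6670 -4.1664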